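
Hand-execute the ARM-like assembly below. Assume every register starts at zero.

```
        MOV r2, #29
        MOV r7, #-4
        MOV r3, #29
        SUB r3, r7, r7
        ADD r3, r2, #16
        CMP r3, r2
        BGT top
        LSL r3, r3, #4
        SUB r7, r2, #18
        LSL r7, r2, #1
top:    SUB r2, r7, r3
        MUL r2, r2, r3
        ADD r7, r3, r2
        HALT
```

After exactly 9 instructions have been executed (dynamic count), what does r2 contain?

r2=29
r7=-4
r3=29
r3=(-4)-(-4)=0
r3=29+16=45
CMP r3, r2  (cmp 45,29)
BGT top: taken
r2=(-4)-45=-49
r2=(-49)*45=-2205
After step 9: r2 = -2205.

-2205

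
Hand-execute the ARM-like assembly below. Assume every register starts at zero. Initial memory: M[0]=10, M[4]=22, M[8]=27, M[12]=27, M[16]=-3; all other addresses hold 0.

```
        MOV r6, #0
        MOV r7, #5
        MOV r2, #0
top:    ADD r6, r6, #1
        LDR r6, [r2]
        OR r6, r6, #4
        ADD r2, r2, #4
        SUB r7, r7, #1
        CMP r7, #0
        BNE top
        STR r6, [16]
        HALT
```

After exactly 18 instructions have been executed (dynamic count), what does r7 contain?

r6=0
r7=5
r2=0
r6=0+1=1
r6=M[0]=10
r6=10|4=14
r2=0+4=4
r7=5-1=4
CMP r7, #0  (cmp 4,0)
BNE top: taken
r6=14+1=15
r6=M[4]=22
r6=22|4=22
r2=4+4=8
r7=4-1=3
CMP r7, #0  (cmp 3,0)
BNE top: taken
r6=22+1=23
After step 18: r7 = 3.

3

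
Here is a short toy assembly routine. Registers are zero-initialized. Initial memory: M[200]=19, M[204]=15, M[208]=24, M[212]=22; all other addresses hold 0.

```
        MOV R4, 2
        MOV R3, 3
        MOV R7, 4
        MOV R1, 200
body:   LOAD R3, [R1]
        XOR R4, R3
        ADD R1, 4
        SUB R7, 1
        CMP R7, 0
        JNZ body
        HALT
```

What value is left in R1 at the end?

216

MOV R4, 2 → R4=2
MOV R3, 3 → R3=3
MOV R7, 4 → R7=4
MOV R1, 200 → R1=200
LOAD R3, [R1] → R3=M[200]=19
XOR R4, R3 → R4=2^19=17
ADD R1, 4 → R1=200+4=204
SUB R7, 1 → R7=4-1=3
CMP R7, 0  (cmp 3,0)
JNZ body: taken
LOAD R3, [R1] → R3=M[204]=15
XOR R4, R3 → R4=17^15=30
ADD R1, 4 → R1=204+4=208
SUB R7, 1 → R7=3-1=2
CMP R7, 0  (cmp 2,0)
JNZ body: taken
LOAD R3, [R1] → R3=M[208]=24
XOR R4, R3 → R4=30^24=6
ADD R1, 4 → R1=208+4=212
SUB R7, 1 → R7=2-1=1
CMP R7, 0  (cmp 1,0)
JNZ body: taken
LOAD R3, [R1] → R3=M[212]=22
XOR R4, R3 → R4=6^22=16
ADD R1, 4 → R1=212+4=216
SUB R7, 1 → R7=1-1=0
CMP R7, 0  (cmp 0,0)
JNZ body: not taken
halt.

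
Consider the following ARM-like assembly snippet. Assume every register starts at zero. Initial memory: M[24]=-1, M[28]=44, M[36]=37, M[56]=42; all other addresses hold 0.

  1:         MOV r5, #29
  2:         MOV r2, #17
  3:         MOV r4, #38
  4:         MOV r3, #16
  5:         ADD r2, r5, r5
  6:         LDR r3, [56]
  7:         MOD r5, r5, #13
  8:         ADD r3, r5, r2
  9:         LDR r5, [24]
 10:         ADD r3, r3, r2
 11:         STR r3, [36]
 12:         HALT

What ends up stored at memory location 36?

119

after MOV r5, #29: r5=29
after MOV r2, #17: r2=17
after MOV r4, #38: r4=38
after MOV r3, #16: r3=16
after ADD r2, r5, r5: r2=29+29=58
after LDR r3, [56]: r3=M[56]=42
after MOD r5, r5, #13: r5=29%13=3
after ADD r3, r5, r2: r3=3+58=61
after LDR r5, [24]: r5=M[24]=-1
after ADD r3, r3, r2: r3=61+58=119
STR r3, [36] → M[36]=119
halt.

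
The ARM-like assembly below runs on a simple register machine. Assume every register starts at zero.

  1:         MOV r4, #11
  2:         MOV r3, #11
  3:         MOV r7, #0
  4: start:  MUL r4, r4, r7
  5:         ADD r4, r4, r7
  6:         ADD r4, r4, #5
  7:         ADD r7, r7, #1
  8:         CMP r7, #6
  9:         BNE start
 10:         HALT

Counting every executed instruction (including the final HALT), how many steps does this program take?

40

after MOV r4, #11: r4=11
after MOV r3, #11: r3=11
after MOV r7, #0: r7=0
after MUL r4, r4, r7: r4=11*0=0
after ADD r4, r4, r7: r4=0+0=0
after ADD r4, r4, #5: r4=0+5=5
after ADD r7, r7, #1: r7=0+1=1
CMP r7, #6  (cmp 1,6)
BNE start: taken
after MUL r4, r4, r7: r4=5*1=5
after ADD r4, r4, r7: r4=5+1=6
after ADD r4, r4, #5: r4=6+5=11
after ADD r7, r7, #1: r7=1+1=2
CMP r7, #6  (cmp 2,6)
BNE start: taken
after MUL r4, r4, r7: r4=11*2=22
after ADD r4, r4, r7: r4=22+2=24
after ADD r4, r4, #5: r4=24+5=29
after ADD r7, r7, #1: r7=2+1=3
CMP r7, #6  (cmp 3,6)
BNE start: taken
after MUL r4, r4, r7: r4=29*3=87
after ADD r4, r4, r7: r4=87+3=90
after ADD r4, r4, #5: r4=90+5=95
after ADD r7, r7, #1: r7=3+1=4
CMP r7, #6  (cmp 4,6)
BNE start: taken
after MUL r4, r4, r7: r4=95*4=380
after ADD r4, r4, r7: r4=380+4=384
after ADD r4, r4, #5: r4=384+5=389
after ADD r7, r7, #1: r7=4+1=5
CMP r7, #6  (cmp 5,6)
BNE start: taken
after MUL r4, r4, r7: r4=389*5=1945
after ADD r4, r4, r7: r4=1945+5=1950
after ADD r4, r4, #5: r4=1950+5=1955
after ADD r7, r7, #1: r7=5+1=6
CMP r7, #6  (cmp 6,6)
BNE start: not taken
halt.
Total executed instructions: 40.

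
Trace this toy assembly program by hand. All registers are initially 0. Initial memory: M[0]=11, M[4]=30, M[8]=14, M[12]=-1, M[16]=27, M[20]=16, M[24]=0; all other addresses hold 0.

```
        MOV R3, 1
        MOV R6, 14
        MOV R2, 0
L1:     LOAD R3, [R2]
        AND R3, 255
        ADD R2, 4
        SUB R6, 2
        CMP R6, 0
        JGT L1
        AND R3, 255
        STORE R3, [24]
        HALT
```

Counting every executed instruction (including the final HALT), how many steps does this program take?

MOV R3, 1 → R3=1
MOV R6, 14 → R6=14
MOV R2, 0 → R2=0
LOAD R3, [R2] → R3=M[0]=11
AND R3, 255 → R3=11&255=11
ADD R2, 4 → R2=0+4=4
SUB R6, 2 → R6=14-2=12
CMP R6, 0  (cmp 12,0)
JGT L1: taken
LOAD R3, [R2] → R3=M[4]=30
AND R3, 255 → R3=30&255=30
ADD R2, 4 → R2=4+4=8
SUB R6, 2 → R6=12-2=10
CMP R6, 0  (cmp 10,0)
JGT L1: taken
LOAD R3, [R2] → R3=M[8]=14
AND R3, 255 → R3=14&255=14
ADD R2, 4 → R2=8+4=12
SUB R6, 2 → R6=10-2=8
CMP R6, 0  (cmp 8,0)
JGT L1: taken
LOAD R3, [R2] → R3=M[12]=-1
AND R3, 255 → R3=(-1)&255=255
ADD R2, 4 → R2=12+4=16
SUB R6, 2 → R6=8-2=6
CMP R6, 0  (cmp 6,0)
JGT L1: taken
LOAD R3, [R2] → R3=M[16]=27
AND R3, 255 → R3=27&255=27
ADD R2, 4 → R2=16+4=20
SUB R6, 2 → R6=6-2=4
CMP R6, 0  (cmp 4,0)
JGT L1: taken
LOAD R3, [R2] → R3=M[20]=16
AND R3, 255 → R3=16&255=16
ADD R2, 4 → R2=20+4=24
SUB R6, 2 → R6=4-2=2
CMP R6, 0  (cmp 2,0)
JGT L1: taken
LOAD R3, [R2] → R3=M[24]=0
AND R3, 255 → R3=0&255=0
ADD R2, 4 → R2=24+4=28
SUB R6, 2 → R6=2-2=0
CMP R6, 0  (cmp 0,0)
JGT L1: not taken
AND R3, 255 → R3=0&255=0
STORE R3, [24] → M[24]=0
halt.
Total executed instructions: 48.

48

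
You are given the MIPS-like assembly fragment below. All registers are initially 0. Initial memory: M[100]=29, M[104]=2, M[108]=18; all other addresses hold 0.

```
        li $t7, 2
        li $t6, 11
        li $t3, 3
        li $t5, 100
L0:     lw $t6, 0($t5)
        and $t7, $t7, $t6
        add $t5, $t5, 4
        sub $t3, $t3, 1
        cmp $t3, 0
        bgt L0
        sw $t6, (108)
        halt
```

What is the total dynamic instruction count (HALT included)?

li $t7, 2 → $t7=2
li $t6, 11 → $t6=11
li $t3, 3 → $t3=3
li $t5, 100 → $t5=100
lw $t6, 0($t5) → $t6=M[100]=29
and $t7, $t7, $t6 → $t7=2&29=0
add $t5, $t5, 4 → $t5=100+4=104
sub $t3, $t3, 1 → $t3=3-1=2
cmp $t3, 0  (cmp 2,0)
bgt L0: taken
lw $t6, 0($t5) → $t6=M[104]=2
and $t7, $t7, $t6 → $t7=0&2=0
add $t5, $t5, 4 → $t5=104+4=108
sub $t3, $t3, 1 → $t3=2-1=1
cmp $t3, 0  (cmp 1,0)
bgt L0: taken
lw $t6, 0($t5) → $t6=M[108]=18
and $t7, $t7, $t6 → $t7=0&18=0
add $t5, $t5, 4 → $t5=108+4=112
sub $t3, $t3, 1 → $t3=1-1=0
cmp $t3, 0  (cmp 0,0)
bgt L0: not taken
sw $t6, (108) → M[108]=18
halt.
Total executed instructions: 24.

24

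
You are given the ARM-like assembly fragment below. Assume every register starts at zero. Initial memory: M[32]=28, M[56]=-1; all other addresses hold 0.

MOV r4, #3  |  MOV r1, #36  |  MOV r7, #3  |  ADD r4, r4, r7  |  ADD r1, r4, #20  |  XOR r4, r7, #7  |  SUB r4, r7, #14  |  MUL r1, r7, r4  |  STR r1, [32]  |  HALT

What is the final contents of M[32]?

-33

after MOV r4, #3: r4=3
after MOV r1, #36: r1=36
after MOV r7, #3: r7=3
after ADD r4, r4, r7: r4=3+3=6
after ADD r1, r4, #20: r1=6+20=26
after XOR r4, r7, #7: r4=3^7=4
after SUB r4, r7, #14: r4=3-14=-11
after MUL r1, r7, r4: r1=3*(-11)=-33
STR r1, [32] → M[32]=-33
halt.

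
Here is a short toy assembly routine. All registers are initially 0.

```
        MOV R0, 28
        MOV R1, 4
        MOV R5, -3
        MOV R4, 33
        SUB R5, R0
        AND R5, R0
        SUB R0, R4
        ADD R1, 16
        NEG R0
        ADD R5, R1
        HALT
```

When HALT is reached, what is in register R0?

5

MOV R0, 28 → R0=28
MOV R1, 4 → R1=4
MOV R5, -3 → R5=-3
MOV R4, 33 → R4=33
SUB R5, R0 → R5=(-3)-28=-31
AND R5, R0 → R5=(-31)&28=0
SUB R0, R4 → R0=28-33=-5
ADD R1, 16 → R1=4+16=20
NEG R0 → R0=-(-5)=5
ADD R5, R1 → R5=0+20=20
halt.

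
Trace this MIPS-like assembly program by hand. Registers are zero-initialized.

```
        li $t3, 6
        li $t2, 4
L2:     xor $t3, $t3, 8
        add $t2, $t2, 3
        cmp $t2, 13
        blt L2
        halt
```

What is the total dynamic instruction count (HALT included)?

li $t3, 6 → $t3=6
li $t2, 4 → $t2=4
xor $t3, $t3, 8 → $t3=6^8=14
add $t2, $t2, 3 → $t2=4+3=7
cmp $t2, 13  (cmp 7,13)
blt L2: taken
xor $t3, $t3, 8 → $t3=14^8=6
add $t2, $t2, 3 → $t2=7+3=10
cmp $t2, 13  (cmp 10,13)
blt L2: taken
xor $t3, $t3, 8 → $t3=6^8=14
add $t2, $t2, 3 → $t2=10+3=13
cmp $t2, 13  (cmp 13,13)
blt L2: not taken
halt.
Total executed instructions: 15.

15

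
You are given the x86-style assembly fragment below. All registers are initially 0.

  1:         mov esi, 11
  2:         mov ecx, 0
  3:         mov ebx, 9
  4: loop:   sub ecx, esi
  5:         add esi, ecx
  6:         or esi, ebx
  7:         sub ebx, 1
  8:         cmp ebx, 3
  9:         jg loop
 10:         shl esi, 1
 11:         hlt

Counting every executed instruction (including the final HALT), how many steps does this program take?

after mov esi, 11: esi=11
after mov ecx, 0: ecx=0
after mov ebx, 9: ebx=9
after sub ecx, esi: ecx=0-11=-11
after add esi, ecx: esi=11+(-11)=0
after or esi, ebx: esi=0|9=9
after sub ebx, 1: ebx=9-1=8
cmp ebx, 3  (cmp 8,3)
jg loop: taken
after sub ecx, esi: ecx=(-11)-9=-20
after add esi, ecx: esi=9+(-20)=-11
after or esi, ebx: esi=(-11)|8=-3
after sub ebx, 1: ebx=8-1=7
cmp ebx, 3  (cmp 7,3)
jg loop: taken
after sub ecx, esi: ecx=(-20)-(-3)=-17
after add esi, ecx: esi=(-3)+(-17)=-20
after or esi, ebx: esi=(-20)|7=-17
after sub ebx, 1: ebx=7-1=6
cmp ebx, 3  (cmp 6,3)
jg loop: taken
after sub ecx, esi: ecx=(-17)-(-17)=0
after add esi, ecx: esi=(-17)+0=-17
after or esi, ebx: esi=(-17)|6=-17
after sub ebx, 1: ebx=6-1=5
cmp ebx, 3  (cmp 5,3)
jg loop: taken
after sub ecx, esi: ecx=0-(-17)=17
after add esi, ecx: esi=(-17)+17=0
after or esi, ebx: esi=0|5=5
after sub ebx, 1: ebx=5-1=4
cmp ebx, 3  (cmp 4,3)
jg loop: taken
after sub ecx, esi: ecx=17-5=12
after add esi, ecx: esi=5+12=17
after or esi, ebx: esi=17|4=21
after sub ebx, 1: ebx=4-1=3
cmp ebx, 3  (cmp 3,3)
jg loop: not taken
after shl esi, 1: esi=21<<1=42
halt.
Total executed instructions: 41.

41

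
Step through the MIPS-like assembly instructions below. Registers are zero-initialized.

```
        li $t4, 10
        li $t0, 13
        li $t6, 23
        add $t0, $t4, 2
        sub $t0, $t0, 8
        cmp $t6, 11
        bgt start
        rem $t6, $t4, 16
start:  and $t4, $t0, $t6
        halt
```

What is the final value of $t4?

after li $t4, 10: $t4=10
after li $t0, 13: $t0=13
after li $t6, 23: $t6=23
after add $t0, $t4, 2: $t0=10+2=12
after sub $t0, $t0, 8: $t0=12-8=4
cmp $t6, 11  (cmp 23,11)
bgt start: taken
after and $t4, $t0, $t6: $t4=4&23=4
halt.

4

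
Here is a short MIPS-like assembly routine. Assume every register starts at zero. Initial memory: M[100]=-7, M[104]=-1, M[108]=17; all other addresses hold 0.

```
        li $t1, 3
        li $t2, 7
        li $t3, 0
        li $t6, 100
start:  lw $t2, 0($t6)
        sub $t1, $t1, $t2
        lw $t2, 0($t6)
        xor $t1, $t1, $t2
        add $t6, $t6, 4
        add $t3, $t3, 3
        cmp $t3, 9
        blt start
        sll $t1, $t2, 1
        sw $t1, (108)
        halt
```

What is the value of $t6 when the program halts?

112

after li $t1, 3: $t1=3
after li $t2, 7: $t2=7
after li $t3, 0: $t3=0
after li $t6, 100: $t6=100
after lw $t2, 0($t6): $t2=M[100]=-7
after sub $t1, $t1, $t2: $t1=3-(-7)=10
after lw $t2, 0($t6): $t2=M[100]=-7
after xor $t1, $t1, $t2: $t1=10^(-7)=-13
after add $t6, $t6, 4: $t6=100+4=104
after add $t3, $t3, 3: $t3=0+3=3
cmp $t3, 9  (cmp 3,9)
blt start: taken
after lw $t2, 0($t6): $t2=M[104]=-1
after sub $t1, $t1, $t2: $t1=(-13)-(-1)=-12
after lw $t2, 0($t6): $t2=M[104]=-1
after xor $t1, $t1, $t2: $t1=(-12)^(-1)=11
after add $t6, $t6, 4: $t6=104+4=108
after add $t3, $t3, 3: $t3=3+3=6
cmp $t3, 9  (cmp 6,9)
blt start: taken
after lw $t2, 0($t6): $t2=M[108]=17
after sub $t1, $t1, $t2: $t1=11-17=-6
after lw $t2, 0($t6): $t2=M[108]=17
after xor $t1, $t1, $t2: $t1=(-6)^17=-21
after add $t6, $t6, 4: $t6=108+4=112
after add $t3, $t3, 3: $t3=6+3=9
cmp $t3, 9  (cmp 9,9)
blt start: not taken
after sll $t1, $t2, 1: $t1=17<<1=34
sw $t1, (108) → M[108]=34
halt.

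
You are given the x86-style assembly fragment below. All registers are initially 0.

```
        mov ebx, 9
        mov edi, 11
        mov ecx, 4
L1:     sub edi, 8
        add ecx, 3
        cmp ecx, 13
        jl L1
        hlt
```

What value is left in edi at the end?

-13

mov ebx, 9 → ebx=9
mov edi, 11 → edi=11
mov ecx, 4 → ecx=4
sub edi, 8 → edi=11-8=3
add ecx, 3 → ecx=4+3=7
cmp ecx, 13  (cmp 7,13)
jl L1: taken
sub edi, 8 → edi=3-8=-5
add ecx, 3 → ecx=7+3=10
cmp ecx, 13  (cmp 10,13)
jl L1: taken
sub edi, 8 → edi=(-5)-8=-13
add ecx, 3 → ecx=10+3=13
cmp ecx, 13  (cmp 13,13)
jl L1: not taken
halt.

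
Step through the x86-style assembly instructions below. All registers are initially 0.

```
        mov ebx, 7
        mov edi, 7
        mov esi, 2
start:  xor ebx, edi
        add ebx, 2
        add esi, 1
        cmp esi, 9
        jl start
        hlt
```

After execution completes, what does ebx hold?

after mov ebx, 7: ebx=7
after mov edi, 7: edi=7
after mov esi, 2: esi=2
after xor ebx, edi: ebx=7^7=0
after add ebx, 2: ebx=0+2=2
after add esi, 1: esi=2+1=3
cmp esi, 9  (cmp 3,9)
jl start: taken
after xor ebx, edi: ebx=2^7=5
after add ebx, 2: ebx=5+2=7
after add esi, 1: esi=3+1=4
cmp esi, 9  (cmp 4,9)
jl start: taken
after xor ebx, edi: ebx=7^7=0
after add ebx, 2: ebx=0+2=2
after add esi, 1: esi=4+1=5
cmp esi, 9  (cmp 5,9)
jl start: taken
after xor ebx, edi: ebx=2^7=5
after add ebx, 2: ebx=5+2=7
after add esi, 1: esi=5+1=6
cmp esi, 9  (cmp 6,9)
jl start: taken
after xor ebx, edi: ebx=7^7=0
after add ebx, 2: ebx=0+2=2
after add esi, 1: esi=6+1=7
cmp esi, 9  (cmp 7,9)
jl start: taken
after xor ebx, edi: ebx=2^7=5
after add ebx, 2: ebx=5+2=7
after add esi, 1: esi=7+1=8
cmp esi, 9  (cmp 8,9)
jl start: taken
after xor ebx, edi: ebx=7^7=0
after add ebx, 2: ebx=0+2=2
after add esi, 1: esi=8+1=9
cmp esi, 9  (cmp 9,9)
jl start: not taken
halt.

2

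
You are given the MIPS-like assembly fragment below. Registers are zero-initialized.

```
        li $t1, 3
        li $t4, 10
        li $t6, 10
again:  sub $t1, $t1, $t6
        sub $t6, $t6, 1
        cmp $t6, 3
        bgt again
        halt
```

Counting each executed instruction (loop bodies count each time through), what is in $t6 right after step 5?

9

li $t1, 3 → $t1=3
li $t4, 10 → $t4=10
li $t6, 10 → $t6=10
sub $t1, $t1, $t6 → $t1=3-10=-7
sub $t6, $t6, 1 → $t6=10-1=9
After step 5: $t6 = 9.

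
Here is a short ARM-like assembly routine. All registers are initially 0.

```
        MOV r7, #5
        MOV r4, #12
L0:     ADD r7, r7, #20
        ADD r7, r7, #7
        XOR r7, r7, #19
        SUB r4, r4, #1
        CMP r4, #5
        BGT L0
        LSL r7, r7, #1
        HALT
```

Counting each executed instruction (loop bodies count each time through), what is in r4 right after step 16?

r7=5
r4=12
r7=5+20=25
r7=25+7=32
r7=32^19=51
r4=12-1=11
CMP r4, #5  (cmp 11,5)
BGT L0: taken
r7=51+20=71
r7=71+7=78
r7=78^19=93
r4=11-1=10
CMP r4, #5  (cmp 10,5)
BGT L0: taken
r7=93+20=113
r7=113+7=120
After step 16: r4 = 10.

10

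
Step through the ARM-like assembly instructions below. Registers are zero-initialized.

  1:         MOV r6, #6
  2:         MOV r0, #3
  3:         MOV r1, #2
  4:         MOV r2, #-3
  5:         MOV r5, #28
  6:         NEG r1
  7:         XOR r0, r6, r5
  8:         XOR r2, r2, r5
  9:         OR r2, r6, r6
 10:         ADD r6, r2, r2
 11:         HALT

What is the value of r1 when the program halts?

after MOV r6, #6: r6=6
after MOV r0, #3: r0=3
after MOV r1, #2: r1=2
after MOV r2, #-3: r2=-3
after MOV r5, #28: r5=28
after NEG r1: r1=-(2)=-2
after XOR r0, r6, r5: r0=6^28=26
after XOR r2, r2, r5: r2=(-3)^28=-31
after OR r2, r6, r6: r2=6|6=6
after ADD r6, r2, r2: r6=6+6=12
halt.

-2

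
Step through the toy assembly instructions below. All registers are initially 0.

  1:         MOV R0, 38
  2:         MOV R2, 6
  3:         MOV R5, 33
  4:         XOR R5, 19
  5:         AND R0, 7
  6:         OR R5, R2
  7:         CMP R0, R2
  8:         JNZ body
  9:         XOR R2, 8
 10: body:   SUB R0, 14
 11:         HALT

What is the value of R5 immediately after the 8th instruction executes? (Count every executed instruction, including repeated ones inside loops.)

R0=38
R2=6
R5=33
R5=33^19=50
R0=38&7=6
R5=50|6=54
CMP R0, R2  (cmp 6,6)
JNZ body: not taken
After step 8: R5 = 54.

54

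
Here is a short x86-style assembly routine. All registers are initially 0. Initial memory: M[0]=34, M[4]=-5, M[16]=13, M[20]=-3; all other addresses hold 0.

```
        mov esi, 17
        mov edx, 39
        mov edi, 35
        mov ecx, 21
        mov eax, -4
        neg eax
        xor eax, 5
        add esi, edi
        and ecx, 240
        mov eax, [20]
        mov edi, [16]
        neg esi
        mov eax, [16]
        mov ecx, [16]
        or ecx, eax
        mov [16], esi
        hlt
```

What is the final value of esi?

esi=17
edx=39
edi=35
ecx=21
eax=-4
eax=-(-4)=4
eax=4^5=1
esi=17+35=52
ecx=21&240=16
eax=M[20]=-3
edi=M[16]=13
esi=-(52)=-52
eax=M[16]=13
ecx=M[16]=13
ecx=13|13=13
mov [16], esi → M[16]=-52
halt.

-52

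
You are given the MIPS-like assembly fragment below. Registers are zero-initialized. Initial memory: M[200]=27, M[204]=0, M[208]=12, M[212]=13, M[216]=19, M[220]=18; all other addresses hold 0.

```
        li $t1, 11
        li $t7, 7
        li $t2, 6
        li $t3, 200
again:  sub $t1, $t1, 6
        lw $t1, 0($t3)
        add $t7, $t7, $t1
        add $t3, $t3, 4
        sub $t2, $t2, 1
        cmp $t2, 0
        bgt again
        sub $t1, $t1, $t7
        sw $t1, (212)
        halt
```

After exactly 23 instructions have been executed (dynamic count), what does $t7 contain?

46

$t1=11
$t7=7
$t2=6
$t3=200
$t1=11-6=5
$t1=M[200]=27
$t7=7+27=34
$t3=200+4=204
$t2=6-1=5
cmp $t2, 0  (cmp 5,0)
bgt again: taken
$t1=27-6=21
$t1=M[204]=0
$t7=34+0=34
$t3=204+4=208
$t2=5-1=4
cmp $t2, 0  (cmp 4,0)
bgt again: taken
$t1=0-6=-6
$t1=M[208]=12
$t7=34+12=46
$t3=208+4=212
$t2=4-1=3
After step 23: $t7 = 46.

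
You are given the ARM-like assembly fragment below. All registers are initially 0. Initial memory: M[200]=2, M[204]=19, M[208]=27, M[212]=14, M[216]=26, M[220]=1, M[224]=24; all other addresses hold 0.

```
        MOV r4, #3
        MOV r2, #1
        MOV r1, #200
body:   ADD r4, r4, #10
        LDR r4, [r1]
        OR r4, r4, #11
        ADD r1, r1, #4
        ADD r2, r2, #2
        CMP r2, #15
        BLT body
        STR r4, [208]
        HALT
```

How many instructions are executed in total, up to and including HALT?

54

after MOV r4, #3: r4=3
after MOV r2, #1: r2=1
after MOV r1, #200: r1=200
after ADD r4, r4, #10: r4=3+10=13
after LDR r4, [r1]: r4=M[200]=2
after OR r4, r4, #11: r4=2|11=11
after ADD r1, r1, #4: r1=200+4=204
after ADD r2, r2, #2: r2=1+2=3
CMP r2, #15  (cmp 3,15)
BLT body: taken
after ADD r4, r4, #10: r4=11+10=21
after LDR r4, [r1]: r4=M[204]=19
after OR r4, r4, #11: r4=19|11=27
after ADD r1, r1, #4: r1=204+4=208
after ADD r2, r2, #2: r2=3+2=5
CMP r2, #15  (cmp 5,15)
BLT body: taken
after ADD r4, r4, #10: r4=27+10=37
after LDR r4, [r1]: r4=M[208]=27
after OR r4, r4, #11: r4=27|11=27
after ADD r1, r1, #4: r1=208+4=212
after ADD r2, r2, #2: r2=5+2=7
CMP r2, #15  (cmp 7,15)
BLT body: taken
after ADD r4, r4, #10: r4=27+10=37
after LDR r4, [r1]: r4=M[212]=14
after OR r4, r4, #11: r4=14|11=15
after ADD r1, r1, #4: r1=212+4=216
after ADD r2, r2, #2: r2=7+2=9
CMP r2, #15  (cmp 9,15)
BLT body: taken
after ADD r4, r4, #10: r4=15+10=25
after LDR r4, [r1]: r4=M[216]=26
after OR r4, r4, #11: r4=26|11=27
after ADD r1, r1, #4: r1=216+4=220
after ADD r2, r2, #2: r2=9+2=11
CMP r2, #15  (cmp 11,15)
BLT body: taken
after ADD r4, r4, #10: r4=27+10=37
after LDR r4, [r1]: r4=M[220]=1
after OR r4, r4, #11: r4=1|11=11
after ADD r1, r1, #4: r1=220+4=224
after ADD r2, r2, #2: r2=11+2=13
CMP r2, #15  (cmp 13,15)
BLT body: taken
after ADD r4, r4, #10: r4=11+10=21
after LDR r4, [r1]: r4=M[224]=24
after OR r4, r4, #11: r4=24|11=27
after ADD r1, r1, #4: r1=224+4=228
after ADD r2, r2, #2: r2=13+2=15
CMP r2, #15  (cmp 15,15)
BLT body: not taken
STR r4, [208] → M[208]=27
halt.
Total executed instructions: 54.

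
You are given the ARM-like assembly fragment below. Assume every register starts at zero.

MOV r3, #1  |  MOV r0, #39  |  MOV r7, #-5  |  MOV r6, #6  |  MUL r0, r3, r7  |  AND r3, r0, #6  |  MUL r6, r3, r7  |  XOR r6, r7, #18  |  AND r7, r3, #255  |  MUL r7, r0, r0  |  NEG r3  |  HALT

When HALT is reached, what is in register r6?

-23

after MOV r3, #1: r3=1
after MOV r0, #39: r0=39
after MOV r7, #-5: r7=-5
after MOV r6, #6: r6=6
after MUL r0, r3, r7: r0=1*(-5)=-5
after AND r3, r0, #6: r3=(-5)&6=2
after MUL r6, r3, r7: r6=2*(-5)=-10
after XOR r6, r7, #18: r6=(-5)^18=-23
after AND r7, r3, #255: r7=2&255=2
after MUL r7, r0, r0: r7=(-5)*(-5)=25
after NEG r3: r3=-(2)=-2
halt.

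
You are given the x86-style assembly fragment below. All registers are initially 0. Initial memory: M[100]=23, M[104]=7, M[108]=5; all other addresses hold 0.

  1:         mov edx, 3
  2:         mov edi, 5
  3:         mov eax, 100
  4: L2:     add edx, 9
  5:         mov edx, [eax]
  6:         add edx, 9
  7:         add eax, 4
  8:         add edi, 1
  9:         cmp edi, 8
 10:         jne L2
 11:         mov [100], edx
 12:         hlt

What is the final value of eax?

112

after mov edx, 3: edx=3
after mov edi, 5: edi=5
after mov eax, 100: eax=100
after add edx, 9: edx=3+9=12
after mov edx, [eax]: edx=M[100]=23
after add edx, 9: edx=23+9=32
after add eax, 4: eax=100+4=104
after add edi, 1: edi=5+1=6
cmp edi, 8  (cmp 6,8)
jne L2: taken
after add edx, 9: edx=32+9=41
after mov edx, [eax]: edx=M[104]=7
after add edx, 9: edx=7+9=16
after add eax, 4: eax=104+4=108
after add edi, 1: edi=6+1=7
cmp edi, 8  (cmp 7,8)
jne L2: taken
after add edx, 9: edx=16+9=25
after mov edx, [eax]: edx=M[108]=5
after add edx, 9: edx=5+9=14
after add eax, 4: eax=108+4=112
after add edi, 1: edi=7+1=8
cmp edi, 8  (cmp 8,8)
jne L2: not taken
mov [100], edx → M[100]=14
halt.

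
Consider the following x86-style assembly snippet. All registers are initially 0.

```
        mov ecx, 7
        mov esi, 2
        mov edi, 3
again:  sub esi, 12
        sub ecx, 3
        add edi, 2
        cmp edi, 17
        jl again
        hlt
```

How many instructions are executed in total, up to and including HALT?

39

after mov ecx, 7: ecx=7
after mov esi, 2: esi=2
after mov edi, 3: edi=3
after sub esi, 12: esi=2-12=-10
after sub ecx, 3: ecx=7-3=4
after add edi, 2: edi=3+2=5
cmp edi, 17  (cmp 5,17)
jl again: taken
after sub esi, 12: esi=(-10)-12=-22
after sub ecx, 3: ecx=4-3=1
after add edi, 2: edi=5+2=7
cmp edi, 17  (cmp 7,17)
jl again: taken
after sub esi, 12: esi=(-22)-12=-34
after sub ecx, 3: ecx=1-3=-2
after add edi, 2: edi=7+2=9
cmp edi, 17  (cmp 9,17)
jl again: taken
after sub esi, 12: esi=(-34)-12=-46
after sub ecx, 3: ecx=(-2)-3=-5
after add edi, 2: edi=9+2=11
cmp edi, 17  (cmp 11,17)
jl again: taken
after sub esi, 12: esi=(-46)-12=-58
after sub ecx, 3: ecx=(-5)-3=-8
after add edi, 2: edi=11+2=13
cmp edi, 17  (cmp 13,17)
jl again: taken
after sub esi, 12: esi=(-58)-12=-70
after sub ecx, 3: ecx=(-8)-3=-11
after add edi, 2: edi=13+2=15
cmp edi, 17  (cmp 15,17)
jl again: taken
after sub esi, 12: esi=(-70)-12=-82
after sub ecx, 3: ecx=(-11)-3=-14
after add edi, 2: edi=15+2=17
cmp edi, 17  (cmp 17,17)
jl again: not taken
halt.
Total executed instructions: 39.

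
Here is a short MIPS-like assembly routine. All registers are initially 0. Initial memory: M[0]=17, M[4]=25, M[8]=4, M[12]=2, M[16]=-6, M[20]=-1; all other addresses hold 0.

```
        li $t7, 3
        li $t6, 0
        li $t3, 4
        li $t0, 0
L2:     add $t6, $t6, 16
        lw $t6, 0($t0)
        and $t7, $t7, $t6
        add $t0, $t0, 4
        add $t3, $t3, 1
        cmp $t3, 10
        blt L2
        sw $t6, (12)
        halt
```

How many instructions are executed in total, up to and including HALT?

li $t7, 3 → $t7=3
li $t6, 0 → $t6=0
li $t3, 4 → $t3=4
li $t0, 0 → $t0=0
add $t6, $t6, 16 → $t6=0+16=16
lw $t6, 0($t0) → $t6=M[0]=17
and $t7, $t7, $t6 → $t7=3&17=1
add $t0, $t0, 4 → $t0=0+4=4
add $t3, $t3, 1 → $t3=4+1=5
cmp $t3, 10  (cmp 5,10)
blt L2: taken
add $t6, $t6, 16 → $t6=17+16=33
lw $t6, 0($t0) → $t6=M[4]=25
and $t7, $t7, $t6 → $t7=1&25=1
add $t0, $t0, 4 → $t0=4+4=8
add $t3, $t3, 1 → $t3=5+1=6
cmp $t3, 10  (cmp 6,10)
blt L2: taken
add $t6, $t6, 16 → $t6=25+16=41
lw $t6, 0($t0) → $t6=M[8]=4
and $t7, $t7, $t6 → $t7=1&4=0
add $t0, $t0, 4 → $t0=8+4=12
add $t3, $t3, 1 → $t3=6+1=7
cmp $t3, 10  (cmp 7,10)
blt L2: taken
add $t6, $t6, 16 → $t6=4+16=20
lw $t6, 0($t0) → $t6=M[12]=2
and $t7, $t7, $t6 → $t7=0&2=0
add $t0, $t0, 4 → $t0=12+4=16
add $t3, $t3, 1 → $t3=7+1=8
cmp $t3, 10  (cmp 8,10)
blt L2: taken
add $t6, $t6, 16 → $t6=2+16=18
lw $t6, 0($t0) → $t6=M[16]=-6
and $t7, $t7, $t6 → $t7=0&(-6)=0
add $t0, $t0, 4 → $t0=16+4=20
add $t3, $t3, 1 → $t3=8+1=9
cmp $t3, 10  (cmp 9,10)
blt L2: taken
add $t6, $t6, 16 → $t6=(-6)+16=10
lw $t6, 0($t0) → $t6=M[20]=-1
and $t7, $t7, $t6 → $t7=0&(-1)=0
add $t0, $t0, 4 → $t0=20+4=24
add $t3, $t3, 1 → $t3=9+1=10
cmp $t3, 10  (cmp 10,10)
blt L2: not taken
sw $t6, (12) → M[12]=-1
halt.
Total executed instructions: 48.

48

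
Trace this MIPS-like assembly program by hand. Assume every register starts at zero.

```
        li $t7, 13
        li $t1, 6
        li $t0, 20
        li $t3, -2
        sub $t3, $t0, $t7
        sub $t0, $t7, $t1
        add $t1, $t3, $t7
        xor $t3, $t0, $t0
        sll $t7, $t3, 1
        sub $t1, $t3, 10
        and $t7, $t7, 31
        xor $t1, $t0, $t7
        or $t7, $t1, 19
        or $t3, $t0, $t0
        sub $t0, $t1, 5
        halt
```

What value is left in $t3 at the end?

7

after li $t7, 13: $t7=13
after li $t1, 6: $t1=6
after li $t0, 20: $t0=20
after li $t3, -2: $t3=-2
after sub $t3, $t0, $t7: $t3=20-13=7
after sub $t0, $t7, $t1: $t0=13-6=7
after add $t1, $t3, $t7: $t1=7+13=20
after xor $t3, $t0, $t0: $t3=7^7=0
after sll $t7, $t3, 1: $t7=0<<1=0
after sub $t1, $t3, 10: $t1=0-10=-10
after and $t7, $t7, 31: $t7=0&31=0
after xor $t1, $t0, $t7: $t1=7^0=7
after or $t7, $t1, 19: $t7=7|19=23
after or $t3, $t0, $t0: $t3=7|7=7
after sub $t0, $t1, 5: $t0=7-5=2
halt.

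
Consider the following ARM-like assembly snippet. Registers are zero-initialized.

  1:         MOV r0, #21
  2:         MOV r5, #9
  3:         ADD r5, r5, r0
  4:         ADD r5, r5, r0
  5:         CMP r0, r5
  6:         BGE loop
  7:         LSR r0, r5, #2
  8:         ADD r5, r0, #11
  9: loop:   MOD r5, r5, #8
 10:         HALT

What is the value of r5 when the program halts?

MOV r0, #21 → r0=21
MOV r5, #9 → r5=9
ADD r5, r5, r0 → r5=9+21=30
ADD r5, r5, r0 → r5=30+21=51
CMP r0, r5  (cmp 21,51)
BGE loop: not taken
LSR r0, r5, #2 → r0=51>>2=12
ADD r5, r0, #11 → r5=12+11=23
MOD r5, r5, #8 → r5=23%8=7
halt.

7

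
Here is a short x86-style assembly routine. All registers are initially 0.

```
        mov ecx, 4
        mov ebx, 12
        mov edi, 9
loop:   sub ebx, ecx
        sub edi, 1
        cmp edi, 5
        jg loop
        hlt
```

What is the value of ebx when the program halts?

-4

mov ecx, 4 → ecx=4
mov ebx, 12 → ebx=12
mov edi, 9 → edi=9
sub ebx, ecx → ebx=12-4=8
sub edi, 1 → edi=9-1=8
cmp edi, 5  (cmp 8,5)
jg loop: taken
sub ebx, ecx → ebx=8-4=4
sub edi, 1 → edi=8-1=7
cmp edi, 5  (cmp 7,5)
jg loop: taken
sub ebx, ecx → ebx=4-4=0
sub edi, 1 → edi=7-1=6
cmp edi, 5  (cmp 6,5)
jg loop: taken
sub ebx, ecx → ebx=0-4=-4
sub edi, 1 → edi=6-1=5
cmp edi, 5  (cmp 5,5)
jg loop: not taken
halt.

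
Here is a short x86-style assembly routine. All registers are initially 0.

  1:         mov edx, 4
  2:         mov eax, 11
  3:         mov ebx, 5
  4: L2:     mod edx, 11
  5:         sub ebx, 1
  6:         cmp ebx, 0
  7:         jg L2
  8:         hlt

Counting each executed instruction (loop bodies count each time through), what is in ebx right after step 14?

edx=4
eax=11
ebx=5
edx=4%11=4
ebx=5-1=4
cmp ebx, 0  (cmp 4,0)
jg L2: taken
edx=4%11=4
ebx=4-1=3
cmp ebx, 0  (cmp 3,0)
jg L2: taken
edx=4%11=4
ebx=3-1=2
cmp ebx, 0  (cmp 2,0)
After step 14: ebx = 2.

2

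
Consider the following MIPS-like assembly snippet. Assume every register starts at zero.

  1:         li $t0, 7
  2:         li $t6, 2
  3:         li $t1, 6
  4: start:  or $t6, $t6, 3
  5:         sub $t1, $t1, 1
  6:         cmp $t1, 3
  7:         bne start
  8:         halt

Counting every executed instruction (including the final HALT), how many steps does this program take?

16

after li $t0, 7: $t0=7
after li $t6, 2: $t6=2
after li $t1, 6: $t1=6
after or $t6, $t6, 3: $t6=2|3=3
after sub $t1, $t1, 1: $t1=6-1=5
cmp $t1, 3  (cmp 5,3)
bne start: taken
after or $t6, $t6, 3: $t6=3|3=3
after sub $t1, $t1, 1: $t1=5-1=4
cmp $t1, 3  (cmp 4,3)
bne start: taken
after or $t6, $t6, 3: $t6=3|3=3
after sub $t1, $t1, 1: $t1=4-1=3
cmp $t1, 3  (cmp 3,3)
bne start: not taken
halt.
Total executed instructions: 16.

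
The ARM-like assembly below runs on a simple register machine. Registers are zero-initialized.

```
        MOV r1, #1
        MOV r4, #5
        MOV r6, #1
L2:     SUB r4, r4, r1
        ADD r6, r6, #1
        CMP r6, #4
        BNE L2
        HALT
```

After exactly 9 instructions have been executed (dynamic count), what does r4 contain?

3

after MOV r1, #1: r1=1
after MOV r4, #5: r4=5
after MOV r6, #1: r6=1
after SUB r4, r4, r1: r4=5-1=4
after ADD r6, r6, #1: r6=1+1=2
CMP r6, #4  (cmp 2,4)
BNE L2: taken
after SUB r4, r4, r1: r4=4-1=3
after ADD r6, r6, #1: r6=2+1=3
After step 9: r4 = 3.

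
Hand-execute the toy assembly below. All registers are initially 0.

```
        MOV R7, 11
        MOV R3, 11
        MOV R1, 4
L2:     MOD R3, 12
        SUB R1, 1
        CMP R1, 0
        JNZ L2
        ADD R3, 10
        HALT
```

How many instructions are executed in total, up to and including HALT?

21

MOV R7, 11 → R7=11
MOV R3, 11 → R3=11
MOV R1, 4 → R1=4
MOD R3, 12 → R3=11%12=11
SUB R1, 1 → R1=4-1=3
CMP R1, 0  (cmp 3,0)
JNZ L2: taken
MOD R3, 12 → R3=11%12=11
SUB R1, 1 → R1=3-1=2
CMP R1, 0  (cmp 2,0)
JNZ L2: taken
MOD R3, 12 → R3=11%12=11
SUB R1, 1 → R1=2-1=1
CMP R1, 0  (cmp 1,0)
JNZ L2: taken
MOD R3, 12 → R3=11%12=11
SUB R1, 1 → R1=1-1=0
CMP R1, 0  (cmp 0,0)
JNZ L2: not taken
ADD R3, 10 → R3=11+10=21
halt.
Total executed instructions: 21.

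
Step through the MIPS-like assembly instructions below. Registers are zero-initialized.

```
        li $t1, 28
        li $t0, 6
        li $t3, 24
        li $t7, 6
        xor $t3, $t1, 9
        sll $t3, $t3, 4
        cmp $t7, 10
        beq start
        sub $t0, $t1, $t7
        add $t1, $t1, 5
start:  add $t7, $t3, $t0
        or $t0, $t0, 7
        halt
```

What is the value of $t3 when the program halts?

336

after li $t1, 28: $t1=28
after li $t0, 6: $t0=6
after li $t3, 24: $t3=24
after li $t7, 6: $t7=6
after xor $t3, $t1, 9: $t3=28^9=21
after sll $t3, $t3, 4: $t3=21<<4=336
cmp $t7, 10  (cmp 6,10)
beq start: not taken
after sub $t0, $t1, $t7: $t0=28-6=22
after add $t1, $t1, 5: $t1=28+5=33
after add $t7, $t3, $t0: $t7=336+22=358
after or $t0, $t0, 7: $t0=22|7=23
halt.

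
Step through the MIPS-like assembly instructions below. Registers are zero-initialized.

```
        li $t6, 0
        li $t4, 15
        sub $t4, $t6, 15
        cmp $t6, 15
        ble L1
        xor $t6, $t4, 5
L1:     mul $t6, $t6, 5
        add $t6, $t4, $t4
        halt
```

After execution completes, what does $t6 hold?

-30

$t6=0
$t4=15
$t4=0-15=-15
cmp $t6, 15  (cmp 0,15)
ble L1: taken
$t6=0*5=0
$t6=(-15)+(-15)=-30
halt.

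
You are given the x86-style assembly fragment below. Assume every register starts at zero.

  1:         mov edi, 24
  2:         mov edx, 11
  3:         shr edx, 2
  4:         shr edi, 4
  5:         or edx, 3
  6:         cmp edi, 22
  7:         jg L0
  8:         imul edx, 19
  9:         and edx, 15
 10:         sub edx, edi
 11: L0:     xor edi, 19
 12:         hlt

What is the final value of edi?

18

mov edi, 24 → edi=24
mov edx, 11 → edx=11
shr edx, 2 → edx=11>>2=2
shr edi, 4 → edi=24>>4=1
or edx, 3 → edx=2|3=3
cmp edi, 22  (cmp 1,22)
jg L0: not taken
imul edx, 19 → edx=3*19=57
and edx, 15 → edx=57&15=9
sub edx, edi → edx=9-1=8
xor edi, 19 → edi=1^19=18
halt.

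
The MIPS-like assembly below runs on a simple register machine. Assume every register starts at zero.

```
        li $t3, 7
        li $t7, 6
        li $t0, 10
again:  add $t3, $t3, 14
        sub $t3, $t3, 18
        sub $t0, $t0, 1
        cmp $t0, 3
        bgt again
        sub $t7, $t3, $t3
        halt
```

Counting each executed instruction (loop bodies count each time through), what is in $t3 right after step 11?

after li $t3, 7: $t3=7
after li $t7, 6: $t7=6
after li $t0, 10: $t0=10
after add $t3, $t3, 14: $t3=7+14=21
after sub $t3, $t3, 18: $t3=21-18=3
after sub $t0, $t0, 1: $t0=10-1=9
cmp $t0, 3  (cmp 9,3)
bgt again: taken
after add $t3, $t3, 14: $t3=3+14=17
after sub $t3, $t3, 18: $t3=17-18=-1
after sub $t0, $t0, 1: $t0=9-1=8
After step 11: $t3 = -1.

-1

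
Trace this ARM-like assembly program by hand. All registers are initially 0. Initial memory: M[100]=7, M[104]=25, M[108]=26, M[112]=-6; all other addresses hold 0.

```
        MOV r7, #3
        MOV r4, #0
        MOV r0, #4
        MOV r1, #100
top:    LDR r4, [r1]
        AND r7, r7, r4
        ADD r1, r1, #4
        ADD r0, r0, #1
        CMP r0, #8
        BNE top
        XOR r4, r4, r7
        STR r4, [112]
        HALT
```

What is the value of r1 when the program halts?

116

after MOV r7, #3: r7=3
after MOV r4, #0: r4=0
after MOV r0, #4: r0=4
after MOV r1, #100: r1=100
after LDR r4, [r1]: r4=M[100]=7
after AND r7, r7, r4: r7=3&7=3
after ADD r1, r1, #4: r1=100+4=104
after ADD r0, r0, #1: r0=4+1=5
CMP r0, #8  (cmp 5,8)
BNE top: taken
after LDR r4, [r1]: r4=M[104]=25
after AND r7, r7, r4: r7=3&25=1
after ADD r1, r1, #4: r1=104+4=108
after ADD r0, r0, #1: r0=5+1=6
CMP r0, #8  (cmp 6,8)
BNE top: taken
after LDR r4, [r1]: r4=M[108]=26
after AND r7, r7, r4: r7=1&26=0
after ADD r1, r1, #4: r1=108+4=112
after ADD r0, r0, #1: r0=6+1=7
CMP r0, #8  (cmp 7,8)
BNE top: taken
after LDR r4, [r1]: r4=M[112]=-6
after AND r7, r7, r4: r7=0&(-6)=0
after ADD r1, r1, #4: r1=112+4=116
after ADD r0, r0, #1: r0=7+1=8
CMP r0, #8  (cmp 8,8)
BNE top: not taken
after XOR r4, r4, r7: r4=(-6)^0=-6
STR r4, [112] → M[112]=-6
halt.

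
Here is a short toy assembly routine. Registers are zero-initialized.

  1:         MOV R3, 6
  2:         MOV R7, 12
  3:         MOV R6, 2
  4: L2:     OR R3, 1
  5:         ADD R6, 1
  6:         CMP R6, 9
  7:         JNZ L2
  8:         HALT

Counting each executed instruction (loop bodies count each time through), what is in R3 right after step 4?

R3=6
R7=12
R6=2
R3=6|1=7
After step 4: R3 = 7.

7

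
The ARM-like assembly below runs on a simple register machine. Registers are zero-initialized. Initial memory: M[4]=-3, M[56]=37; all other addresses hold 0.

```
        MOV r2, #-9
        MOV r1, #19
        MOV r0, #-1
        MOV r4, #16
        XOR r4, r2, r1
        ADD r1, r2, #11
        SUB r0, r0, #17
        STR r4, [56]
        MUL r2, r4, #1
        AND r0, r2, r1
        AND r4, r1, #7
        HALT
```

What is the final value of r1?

2

r2=-9
r1=19
r0=-1
r4=16
r4=(-9)^19=-28
r1=(-9)+11=2
r0=(-1)-17=-18
STR r4, [56] → M[56]=-28
r2=(-28)*1=-28
r0=(-28)&2=0
r4=2&7=2
halt.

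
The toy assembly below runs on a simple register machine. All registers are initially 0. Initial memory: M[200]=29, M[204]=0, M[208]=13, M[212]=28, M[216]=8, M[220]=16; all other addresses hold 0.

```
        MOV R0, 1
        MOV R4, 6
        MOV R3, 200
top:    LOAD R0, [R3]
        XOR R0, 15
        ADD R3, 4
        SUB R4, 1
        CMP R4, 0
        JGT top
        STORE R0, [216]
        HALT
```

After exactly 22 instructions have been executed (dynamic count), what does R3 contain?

212

R0=1
R4=6
R3=200
R0=M[200]=29
R0=29^15=18
R3=200+4=204
R4=6-1=5
CMP R4, 0  (cmp 5,0)
JGT top: taken
R0=M[204]=0
R0=0^15=15
R3=204+4=208
R4=5-1=4
CMP R4, 0  (cmp 4,0)
JGT top: taken
R0=M[208]=13
R0=13^15=2
R3=208+4=212
R4=4-1=3
CMP R4, 0  (cmp 3,0)
JGT top: taken
R0=M[212]=28
After step 22: R3 = 212.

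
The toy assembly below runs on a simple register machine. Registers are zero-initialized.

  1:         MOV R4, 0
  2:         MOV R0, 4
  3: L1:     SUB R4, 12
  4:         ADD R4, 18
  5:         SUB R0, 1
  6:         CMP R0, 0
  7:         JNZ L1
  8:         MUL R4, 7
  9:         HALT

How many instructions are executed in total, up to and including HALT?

24

after MOV R4, 0: R4=0
after MOV R0, 4: R0=4
after SUB R4, 12: R4=0-12=-12
after ADD R4, 18: R4=(-12)+18=6
after SUB R0, 1: R0=4-1=3
CMP R0, 0  (cmp 3,0)
JNZ L1: taken
after SUB R4, 12: R4=6-12=-6
after ADD R4, 18: R4=(-6)+18=12
after SUB R0, 1: R0=3-1=2
CMP R0, 0  (cmp 2,0)
JNZ L1: taken
after SUB R4, 12: R4=12-12=0
after ADD R4, 18: R4=0+18=18
after SUB R0, 1: R0=2-1=1
CMP R0, 0  (cmp 1,0)
JNZ L1: taken
after SUB R4, 12: R4=18-12=6
after ADD R4, 18: R4=6+18=24
after SUB R0, 1: R0=1-1=0
CMP R0, 0  (cmp 0,0)
JNZ L1: not taken
after MUL R4, 7: R4=24*7=168
halt.
Total executed instructions: 24.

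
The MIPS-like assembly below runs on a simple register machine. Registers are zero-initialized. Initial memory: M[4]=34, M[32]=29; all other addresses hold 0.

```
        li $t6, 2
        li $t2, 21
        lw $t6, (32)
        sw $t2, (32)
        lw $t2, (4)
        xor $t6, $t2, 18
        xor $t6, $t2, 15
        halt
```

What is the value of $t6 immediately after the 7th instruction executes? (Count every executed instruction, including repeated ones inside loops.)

li $t6, 2 → $t6=2
li $t2, 21 → $t2=21
lw $t6, (32) → $t6=M[32]=29
sw $t2, (32) → M[32]=21
lw $t2, (4) → $t2=M[4]=34
xor $t6, $t2, 18 → $t6=34^18=48
xor $t6, $t2, 15 → $t6=34^15=45
After step 7: $t6 = 45.

45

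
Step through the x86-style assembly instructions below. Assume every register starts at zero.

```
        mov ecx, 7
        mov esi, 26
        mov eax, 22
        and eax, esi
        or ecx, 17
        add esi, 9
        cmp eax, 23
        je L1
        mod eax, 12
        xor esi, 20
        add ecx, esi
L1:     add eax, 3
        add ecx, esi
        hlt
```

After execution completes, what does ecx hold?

133

mov ecx, 7 → ecx=7
mov esi, 26 → esi=26
mov eax, 22 → eax=22
and eax, esi → eax=22&26=18
or ecx, 17 → ecx=7|17=23
add esi, 9 → esi=26+9=35
cmp eax, 23  (cmp 18,23)
je L1: not taken
mod eax, 12 → eax=18%12=6
xor esi, 20 → esi=35^20=55
add ecx, esi → ecx=23+55=78
add eax, 3 → eax=6+3=9
add ecx, esi → ecx=78+55=133
halt.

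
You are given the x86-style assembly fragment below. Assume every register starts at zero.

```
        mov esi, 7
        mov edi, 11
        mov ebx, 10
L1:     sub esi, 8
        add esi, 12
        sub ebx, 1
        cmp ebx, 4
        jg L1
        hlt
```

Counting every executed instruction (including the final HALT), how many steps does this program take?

esi=7
edi=11
ebx=10
esi=7-8=-1
esi=(-1)+12=11
ebx=10-1=9
cmp ebx, 4  (cmp 9,4)
jg L1: taken
esi=11-8=3
esi=3+12=15
ebx=9-1=8
cmp ebx, 4  (cmp 8,4)
jg L1: taken
esi=15-8=7
esi=7+12=19
ebx=8-1=7
cmp ebx, 4  (cmp 7,4)
jg L1: taken
esi=19-8=11
esi=11+12=23
ebx=7-1=6
cmp ebx, 4  (cmp 6,4)
jg L1: taken
esi=23-8=15
esi=15+12=27
ebx=6-1=5
cmp ebx, 4  (cmp 5,4)
jg L1: taken
esi=27-8=19
esi=19+12=31
ebx=5-1=4
cmp ebx, 4  (cmp 4,4)
jg L1: not taken
halt.
Total executed instructions: 34.

34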